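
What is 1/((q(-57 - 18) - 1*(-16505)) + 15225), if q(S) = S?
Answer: 1/31655 ≈ 3.1591e-5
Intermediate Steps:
1/((q(-57 - 18) - 1*(-16505)) + 15225) = 1/(((-57 - 18) - 1*(-16505)) + 15225) = 1/((-75 + 16505) + 15225) = 1/(16430 + 15225) = 1/31655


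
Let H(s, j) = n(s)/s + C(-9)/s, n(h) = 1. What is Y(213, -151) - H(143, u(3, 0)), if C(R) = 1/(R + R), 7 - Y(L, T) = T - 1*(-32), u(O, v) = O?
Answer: 324307/2574 ≈ 125.99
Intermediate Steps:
Y(L, T) = -25 - T (Y(L, T) = 7 - (T - 1*(-32)) = 7 - (T + 32) = 7 - (32 + T) = 7 + (-32 - T) = -25 - T)
C(R) = 1/(2*R)
H(s, j) = 17/(18*s) (H(s, j) = 1/s + ((1/2)/(-9))/s = 1/s + ((1/2)*(-1/9))/s = 1/s - 1/(18*s) = 17/(18*s))
Y(213, -151) - H(143, u(3, 0)) = (-25 - 1*(-151)) - 17/(18*143) = (-25 + 151) - 17/(18*143) = 126 - 1*17/2574 = 126 - 17/2574 = 324307/2574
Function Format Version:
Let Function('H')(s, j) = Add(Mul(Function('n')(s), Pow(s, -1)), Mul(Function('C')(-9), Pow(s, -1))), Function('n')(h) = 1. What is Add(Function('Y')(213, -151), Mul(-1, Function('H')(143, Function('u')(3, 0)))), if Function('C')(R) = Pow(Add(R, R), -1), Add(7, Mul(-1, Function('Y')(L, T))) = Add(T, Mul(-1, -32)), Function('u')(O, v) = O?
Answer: Rational(324307, 2574) ≈ 125.99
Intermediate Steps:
Function('Y')(L, T) = Add(-25, Mul(-1, T)) (Function('Y')(L, T) = Add(7, Mul(-1, Add(T, Mul(-1, -32)))) = Add(7, Mul(-1, Add(T, 32))) = Add(7, Mul(-1, Add(32, T))) = Add(7, Add(-32, Mul(-1, T))) = Add(-25, Mul(-1, T)))
Function('C')(R) = Mul(Rational(1, 2), Pow(R, -1)) (Function('C')(R) = Pow(Mul(2, R), -1) = Mul(Rational(1, 2), Pow(R, -1)))
Function('H')(s, j) = Mul(Rational(17, 18), Pow(s, -1)) (Function('H')(s, j) = Add(Mul(1, Pow(s, -1)), Mul(Mul(Rational(1, 2), Pow(-9, -1)), Pow(s, -1))) = Add(Pow(s, -1), Mul(Mul(Rational(1, 2), Rational(-1, 9)), Pow(s, -1))) = Add(Pow(s, -1), Mul(Rational(-1, 18), Pow(s, -1))) = Mul(Rational(17, 18), Pow(s, -1)))
Add(Function('Y')(213, -151), Mul(-1, Function('H')(143, Function('u')(3, 0)))) = Add(Add(-25, Mul(-1, -151)), Mul(-1, Mul(Rational(17, 18), Pow(143, -1)))) = Add(Add(-25, 151), Mul(-1, Mul(Rational(17, 18), Rational(1, 143)))) = Add(126, Mul(-1, Rational(17, 2574))) = Add(126, Rational(-17, 2574)) = Rational(324307, 2574)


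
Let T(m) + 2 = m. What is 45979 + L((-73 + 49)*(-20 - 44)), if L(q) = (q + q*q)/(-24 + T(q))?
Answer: 35894561/755 ≈ 47542.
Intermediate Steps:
T(m) = -2 + m
L(q) = (q + q²)/(-26 + q) (L(q) = (q + q*q)/(-24 + (-2 + q)) = (q + q²)/(-26 + q))
45979 + L((-73 + 49)*(-20 - 44)) = 45979 + ((-73 + 49)*(-20 - 44))*(1 + (-73 + 49)*(-20 - 44))/(-26 + (-73 + 49)*(-20 - 44)) = 45979 + (-24*(-64))*(1 - 24*(-64))/(-26 - 24*(-64)) = 45979 + 1536*(1 + 1536)/(-26 + 1536) = 45979 + 1536*1537/1510 = 45979 + 1536*(1/1510)*1537 = 45979 + 1180416/755 = 35894561/755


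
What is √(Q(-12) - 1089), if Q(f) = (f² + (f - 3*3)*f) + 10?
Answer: I*√683 ≈ 26.134*I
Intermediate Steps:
Q(f) = 10 + f² + f*(-9 + f) (Q(f) = (f² + (f - 9)*f) + 10 = (f² + (-9 + f)*f) + 10 = (f² + f*(-9 + f)) + 10 = 10 + f² + f*(-9 + f))
√(Q(-12) - 1089) = √((10 - 9*(-12) + 2*(-12)²) - 1089) = √((10 + 108 + 2*144) - 1089) = √((10 + 108 + 288) - 1089) = √(406 - 1089) = √(-683) = I*√683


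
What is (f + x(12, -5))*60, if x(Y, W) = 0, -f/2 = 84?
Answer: -10080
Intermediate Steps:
f = -168 (f = -2*84 = -168)
(f + x(12, -5))*60 = (-168 + 0)*60 = -168*60 = -10080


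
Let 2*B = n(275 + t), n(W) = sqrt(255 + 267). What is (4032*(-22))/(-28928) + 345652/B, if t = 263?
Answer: 693/226 + 345652*sqrt(58)/87 ≈ 30261.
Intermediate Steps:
n(W) = 3*sqrt(58) (n(W) = sqrt(522) = 3*sqrt(58))
B = 3*sqrt(58)/2 (B = (3*sqrt(58))/2 = 3*sqrt(58)/2 ≈ 11.424)
(4032*(-22))/(-28928) + 345652/B = (4032*(-22))/(-28928) + 345652/((3*sqrt(58)/2)) = -88704*(-1/28928) + 345652*(sqrt(58)/87) = 693/226 + 345652*sqrt(58)/87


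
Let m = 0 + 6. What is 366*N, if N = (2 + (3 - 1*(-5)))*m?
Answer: 21960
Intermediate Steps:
m = 6
N = 60 (N = (2 + (3 - 1*(-5)))*6 = (2 + (3 + 5))*6 = (2 + 8)*6 = 10*6 = 60)
366*N = 366*60 = 21960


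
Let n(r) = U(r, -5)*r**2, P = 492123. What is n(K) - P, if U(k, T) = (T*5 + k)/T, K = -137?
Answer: 579963/5 ≈ 1.1599e+5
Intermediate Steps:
U(k, T) = (k + 5*T)/T (U(k, T) = (5*T + k)/T = (k + 5*T)/T)
n(r) = r**2*(5 - r/5) (n(r) = (5 + r/(-5))*r**2 = (5 + r*(-1/5))*r**2 = (5 - r/5)*r**2 = r**2*(5 - r/5))
n(K) - P = (1/5)*(-137)**2*(25 - 1*(-137)) - 1*492123 = (1/5)*18769*(25 + 137) - 492123 = (1/5)*18769*162 - 492123 = 3040578/5 - 492123 = 579963/5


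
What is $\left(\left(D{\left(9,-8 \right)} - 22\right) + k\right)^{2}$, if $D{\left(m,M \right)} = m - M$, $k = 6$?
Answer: $1$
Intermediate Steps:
$\left(\left(D{\left(9,-8 \right)} - 22\right) + k\right)^{2} = \left(\left(\left(9 - -8\right) - 22\right) + 6\right)^{2} = \left(\left(\left(9 + 8\right) - 22\right) + 6\right)^{2} = \left(\left(17 - 22\right) + 6\right)^{2} = \left(-5 + 6\right)^{2} = 1^{2} = 1$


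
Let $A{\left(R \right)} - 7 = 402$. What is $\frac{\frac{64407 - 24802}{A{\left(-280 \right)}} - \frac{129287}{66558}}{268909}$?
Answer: $\frac{2583151207}{7320300495798} \approx 0.00035287$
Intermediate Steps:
$A{\left(R \right)} = 409$ ($A{\left(R \right)} = 7 + 402 = 409$)
$\frac{\frac{64407 - 24802}{A{\left(-280 \right)}} - \frac{129287}{66558}}{268909} = \frac{\frac{64407 - 24802}{409} - \frac{129287}{66558}}{268909} = \left(39605 \cdot \frac{1}{409} - \frac{129287}{66558}\right) \frac{1}{268909} = \left(\frac{39605}{409} - \frac{129287}{66558}\right) \frac{1}{268909} = \frac{2583151207}{27222222} \cdot \frac{1}{268909} = \frac{2583151207}{7320300495798}$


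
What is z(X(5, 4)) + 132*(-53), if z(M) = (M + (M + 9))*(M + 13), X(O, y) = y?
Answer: -6707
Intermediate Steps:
z(M) = (9 + 2*M)*(13 + M) (z(M) = (M + (9 + M))*(13 + M) = (9 + 2*M)*(13 + M))
z(X(5, 4)) + 132*(-53) = (117 + 2*4² + 35*4) + 132*(-53) = (117 + 2*16 + 140) - 6996 = (117 + 32 + 140) - 6996 = 289 - 6996 = -6707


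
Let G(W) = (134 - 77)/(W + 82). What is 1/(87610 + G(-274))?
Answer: 64/5607021 ≈ 1.1414e-5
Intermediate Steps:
G(W) = 57/(82 + W)
1/(87610 + G(-274)) = 1/(87610 + 57/(82 - 274)) = 1/(87610 + 57/(-192)) = 1/(87610 + 57*(-1/192)) = 1/(87610 - 19/64) = 1/(5607021/64) = 64/5607021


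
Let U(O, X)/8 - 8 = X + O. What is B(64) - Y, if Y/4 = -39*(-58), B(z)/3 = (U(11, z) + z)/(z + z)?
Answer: -144495/16 ≈ -9030.9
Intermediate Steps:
U(O, X) = 64 + 8*O + 8*X (U(O, X) = 64 + 8*(X + O) = 64 + 8*(O + X) = 64 + (8*O + 8*X) = 64 + 8*O + 8*X)
B(z) = 3*(152 + 9*z)/(2*z) (B(z) = 3*(((64 + 8*11 + 8*z) + z)/(z + z)) = 3*(((64 + 88 + 8*z) + z)/((2*z))) = 3*(((152 + 8*z) + z)*(1/(2*z))) = 3*((152 + 9*z)*(1/(2*z))) = 3*((152 + 9*z)/(2*z)) = 3*(152 + 9*z)/(2*z))
Y = 9048 (Y = 4*(-39*(-58)) = 4*2262 = 9048)
B(64) - Y = (27/2 + 228/64) - 1*9048 = (27/2 + 228*(1/64)) - 9048 = (27/2 + 57/16) - 9048 = 273/16 - 9048 = -144495/16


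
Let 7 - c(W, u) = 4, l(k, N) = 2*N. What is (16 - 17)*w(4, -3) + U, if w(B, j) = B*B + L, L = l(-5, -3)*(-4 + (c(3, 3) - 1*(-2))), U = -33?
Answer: -43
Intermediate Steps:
c(W, u) = 3 (c(W, u) = 7 - 1*4 = 7 - 4 = 3)
L = -6 (L = (2*(-3))*(-4 + (3 - 1*(-2))) = -6*(-4 + (3 + 2)) = -6*(-4 + 5) = -6*1 = -6)
w(B, j) = -6 + B² (w(B, j) = B*B - 6 = B² - 6 = -6 + B²)
(16 - 17)*w(4, -3) + U = (16 - 17)*(-6 + 4²) - 33 = -(-6 + 16) - 33 = -1*10 - 33 = -10 - 33 = -43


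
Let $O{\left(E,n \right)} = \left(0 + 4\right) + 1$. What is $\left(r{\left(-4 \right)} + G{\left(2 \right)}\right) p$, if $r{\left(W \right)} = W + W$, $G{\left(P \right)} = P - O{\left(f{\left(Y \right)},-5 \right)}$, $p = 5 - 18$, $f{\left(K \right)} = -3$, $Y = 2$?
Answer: $143$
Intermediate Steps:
$O{\left(E,n \right)} = 5$ ($O{\left(E,n \right)} = 4 + 1 = 5$)
$p = -13$ ($p = 5 - 18 = -13$)
$G{\left(P \right)} = -5 + P$ ($G{\left(P \right)} = P - 5 = -5 + P$)
$r{\left(W \right)} = 2 W$
$\left(r{\left(-4 \right)} + G{\left(2 \right)}\right) p = \left(2 \left(-4\right) + \left(-5 + 2\right)\right) \left(-13\right) = \left(-8 - 3\right) \left(-13\right) = \left(-11\right) \left(-13\right) = 143$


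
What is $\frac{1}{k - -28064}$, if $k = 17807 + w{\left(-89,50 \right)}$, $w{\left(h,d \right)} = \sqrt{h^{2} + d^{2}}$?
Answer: $\frac{45871}{2104138220} - \frac{\sqrt{10421}}{2104138220} \approx 2.1752 \cdot 10^{-5}$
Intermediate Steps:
$w{\left(h,d \right)} = \sqrt{d^{2} + h^{2}}$
$k = 17807 + \sqrt{10421}$ ($k = 17807 + \sqrt{50^{2} + \left(-89\right)^{2}} = 17807 + \sqrt{2500 + 7921} = 17807 + \sqrt{10421} \approx 17909.0$)
$\frac{1}{k - -28064} = \frac{1}{\left(17807 + \sqrt{10421}\right) - -28064} = \frac{1}{\left(17807 + \sqrt{10421}\right) + 28064} = \frac{1}{45871 + \sqrt{10421}}$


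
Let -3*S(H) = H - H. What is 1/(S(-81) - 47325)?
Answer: -1/47325 ≈ -2.1130e-5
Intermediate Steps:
S(H) = 0 (S(H) = -(H - H)/3 = -⅓*0 = 0)
1/(S(-81) - 47325) = 1/(0 - 47325) = 1/(-47325) = -1/47325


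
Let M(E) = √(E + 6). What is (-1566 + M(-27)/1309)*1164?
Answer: -1822824 + 1164*I*√21/1309 ≈ -1.8228e+6 + 4.075*I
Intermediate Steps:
M(E) = √(6 + E)
(-1566 + M(-27)/1309)*1164 = (-1566 + √(6 - 27)/1309)*1164 = (-1566 + √(-21)*(1/1309))*1164 = (-1566 + (I*√21)*(1/1309))*1164 = (-1566 + I*√21/1309)*1164 = -1822824 + 1164*I*√21/1309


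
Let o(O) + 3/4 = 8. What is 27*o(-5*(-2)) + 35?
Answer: 923/4 ≈ 230.75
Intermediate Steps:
o(O) = 29/4 (o(O) = -¾ + 8 = 29/4)
27*o(-5*(-2)) + 35 = 27*(29/4) + 35 = 783/4 + 35 = 923/4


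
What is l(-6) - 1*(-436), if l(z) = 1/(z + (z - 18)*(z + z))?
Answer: 122953/282 ≈ 436.00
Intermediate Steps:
l(z) = 1/(z + 2*z*(-18 + z)) (l(z) = 1/(z + (-18 + z)*(2*z)) = 1/(z + 2*z*(-18 + z)))
l(-6) - 1*(-436) = 1/((-6)*(-35 + 2*(-6))) - 1*(-436) = -1/(6*(-35 - 12)) + 436 = -⅙/(-47) + 436 = -⅙*(-1/47) + 436 = 1/282 + 436 = 122953/282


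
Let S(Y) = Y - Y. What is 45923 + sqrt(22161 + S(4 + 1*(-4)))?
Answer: 45923 + sqrt(22161) ≈ 46072.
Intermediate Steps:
S(Y) = 0
45923 + sqrt(22161 + S(4 + 1*(-4))) = 45923 + sqrt(22161 + 0) = 45923 + sqrt(22161)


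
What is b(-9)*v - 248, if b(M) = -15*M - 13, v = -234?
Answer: -28796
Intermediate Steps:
b(M) = -13 - 15*M
b(-9)*v - 248 = (-13 - 15*(-9))*(-234) - 248 = (-13 + 135)*(-234) - 248 = 122*(-234) - 248 = -28548 - 248 = -28796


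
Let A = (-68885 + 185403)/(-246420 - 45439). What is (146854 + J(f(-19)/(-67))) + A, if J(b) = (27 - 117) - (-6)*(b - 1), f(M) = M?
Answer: 2869812554394/19554553 ≈ 1.4676e+5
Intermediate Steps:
J(b) = -96 + 6*b (J(b) = -90 - (-6)*(-1 + b) = -90 - (6 - 6*b) = -90 + (-6 + 6*b) = -96 + 6*b)
A = -116518/291859 (A = 116518/(-291859) = 116518*(-1/291859) = -116518/291859 ≈ -0.39923)
(146854 + J(f(-19)/(-67))) + A = (146854 + (-96 + 6*(-19/(-67)))) - 116518/291859 = (146854 + (-96 + 6*(-19*(-1/67)))) - 116518/291859 = (146854 + (-96 + 6*(19/67))) - 116518/291859 = (146854 + (-96 + 114/67)) - 116518/291859 = (146854 - 6318/67) - 116518/291859 = 9832900/67 - 116518/291859 = 2869812554394/19554553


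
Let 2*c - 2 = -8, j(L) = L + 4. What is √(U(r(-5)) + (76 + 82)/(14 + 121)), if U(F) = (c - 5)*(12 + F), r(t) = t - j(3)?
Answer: √2370/45 ≈ 1.0818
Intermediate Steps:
j(L) = 4 + L
r(t) = -7 + t (r(t) = t - (4 + 3) = t - 1*7 = t - 7 = -7 + t)
c = -3 (c = 1 + (½)*(-8) = 1 - 4 = -3)
U(F) = -96 - 8*F (U(F) = (-3 - 5)*(12 + F) = -8*(12 + F) = -96 - 8*F)
√(U(r(-5)) + (76 + 82)/(14 + 121)) = √((-96 - 8*(-7 - 5)) + (76 + 82)/(14 + 121)) = √((-96 - 8*(-12)) + 158/135) = √((-96 + 96) + 158*(1/135)) = √(0 + 158/135) = √(158/135) = √2370/45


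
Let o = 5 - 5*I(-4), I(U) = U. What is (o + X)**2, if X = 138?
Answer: 26569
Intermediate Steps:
o = 25 (o = 5 - 5*(-4) = 5 + 20 = 25)
(o + X)**2 = (25 + 138)**2 = 163**2 = 26569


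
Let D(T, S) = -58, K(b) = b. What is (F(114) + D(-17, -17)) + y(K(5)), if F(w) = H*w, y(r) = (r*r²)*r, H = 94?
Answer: 11283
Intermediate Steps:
y(r) = r⁴ (y(r) = r³*r = r⁴)
F(w) = 94*w
(F(114) + D(-17, -17)) + y(K(5)) = (94*114 - 58) + 5⁴ = (10716 - 58) + 625 = 10658 + 625 = 11283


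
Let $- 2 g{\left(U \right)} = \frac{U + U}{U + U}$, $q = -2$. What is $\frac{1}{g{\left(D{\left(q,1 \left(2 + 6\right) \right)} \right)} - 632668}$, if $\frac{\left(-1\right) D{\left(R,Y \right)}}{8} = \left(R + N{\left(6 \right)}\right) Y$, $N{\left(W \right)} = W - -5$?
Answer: $- \frac{2}{1265337} \approx -1.5806 \cdot 10^{-6}$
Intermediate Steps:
$N{\left(W \right)} = 5 + W$ ($N{\left(W \right)} = W + 5 = 5 + W$)
$D{\left(R,Y \right)} = - 8 Y \left(11 + R\right)$ ($D{\left(R,Y \right)} = - 8 \left(R + \left(5 + 6\right)\right) Y = - 8 \left(R + 11\right) Y = - 8 \left(11 + R\right) Y = - 8 Y \left(11 + R\right)$)
$g{\left(U \right)} = - \frac{1}{2}$ ($g{\left(U \right)} = - \frac{\left(U + U\right) \frac{1}{U + U}}{2} = - \frac{2 U \frac{1}{2 U}}{2} = \left(- \frac{1}{2}\right) 1 = - \frac{1}{2}$)
$\frac{1}{g{\left(D{\left(q,1 \left(2 + 6\right) \right)} \right)} - 632668} = \frac{1}{- \frac{1}{2} - 632668} = \frac{1}{- \frac{1265337}{2}} = - \frac{2}{1265337}$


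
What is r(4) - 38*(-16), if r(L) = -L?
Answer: 604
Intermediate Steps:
r(4) - 38*(-16) = -1*4 - 38*(-16) = -4 + 608 = 604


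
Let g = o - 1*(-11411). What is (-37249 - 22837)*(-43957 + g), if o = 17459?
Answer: 906517482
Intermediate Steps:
g = 28870 (g = 17459 - 1*(-11411) = 17459 + 11411 = 28870)
(-37249 - 22837)*(-43957 + g) = (-37249 - 22837)*(-43957 + 28870) = -60086*(-15087) = 906517482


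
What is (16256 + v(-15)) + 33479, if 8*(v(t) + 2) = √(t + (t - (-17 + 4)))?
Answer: 49733 + I*√17/8 ≈ 49733.0 + 0.51539*I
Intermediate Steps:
v(t) = -2 + √(13 + 2*t)/8 (v(t) = -2 + √(t + (t - (-17 + 4)))/8 = -2 + √(t + (t - 1*(-13)))/8 = -2 + √(t + (t + 13))/8 = -2 + √(t + (13 + t))/8 = -2 + √(13 + 2*t)/8)
(16256 + v(-15)) + 33479 = (16256 + (-2 + √(13 + 2*(-15))/8)) + 33479 = (16256 + (-2 + √(13 - 30)/8)) + 33479 = (16256 + (-2 + √(-17)/8)) + 33479 = (16256 + (-2 + (I*√17)/8)) + 33479 = (16256 + (-2 + I*√17/8)) + 33479 = (16254 + I*√17/8) + 33479 = 49733 + I*√17/8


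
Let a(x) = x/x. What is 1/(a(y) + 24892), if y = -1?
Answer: 1/24893 ≈ 4.0172e-5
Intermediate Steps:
a(x) = 1
1/(a(y) + 24892) = 1/(1 + 24892) = 1/24893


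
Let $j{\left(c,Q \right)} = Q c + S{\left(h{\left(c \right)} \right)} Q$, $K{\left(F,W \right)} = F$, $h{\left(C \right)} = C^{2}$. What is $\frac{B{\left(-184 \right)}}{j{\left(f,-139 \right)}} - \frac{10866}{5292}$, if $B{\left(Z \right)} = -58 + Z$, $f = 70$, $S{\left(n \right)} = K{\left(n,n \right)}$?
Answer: $- \frac{89348549}{43522290} \approx -2.0529$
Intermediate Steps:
$S{\left(n \right)} = n$
$j{\left(c,Q \right)} = Q c + Q c^{2}$ ($j{\left(c,Q \right)} = Q c + c^{2} Q = Q c + Q c^{2}$)
$\frac{B{\left(-184 \right)}}{j{\left(f,-139 \right)}} - \frac{10866}{5292} = \frac{-58 - 184}{\left(-139\right) 70 \left(1 + 70\right)} - \frac{10866}{5292} = - \frac{242}{\left(-139\right) 70 \cdot 71} - \frac{1811}{882} = - \frac{242}{-690830} - \frac{1811}{882} = \left(-242\right) \left(- \frac{1}{690830}\right) - \frac{1811}{882} = \frac{121}{345415} - \frac{1811}{882} = - \frac{89348549}{43522290}$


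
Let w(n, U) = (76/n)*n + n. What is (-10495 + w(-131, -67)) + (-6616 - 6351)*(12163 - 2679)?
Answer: -122989578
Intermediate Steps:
w(n, U) = 76 + n
(-10495 + w(-131, -67)) + (-6616 - 6351)*(12163 - 2679) = (-10495 + (76 - 131)) + (-6616 - 6351)*(12163 - 2679) = (-10495 - 55) - 12967*9484 = -10550 - 122979028 = -122989578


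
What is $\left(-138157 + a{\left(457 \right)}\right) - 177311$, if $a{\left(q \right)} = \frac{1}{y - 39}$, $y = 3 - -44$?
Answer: $- \frac{2523743}{8} \approx -3.1547 \cdot 10^{5}$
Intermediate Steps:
$y = 47$ ($y = 3 + 44 = 47$)
$a{\left(q \right)} = \frac{1}{8}$ ($a{\left(q \right)} = \frac{1}{47 - 39} = \frac{1}{8}$)
$\left(-138157 + a{\left(457 \right)}\right) - 177311 = \left(-138157 + \frac{1}{8}\right) - 177311 = - \frac{1105255}{8} - 177311 = - \frac{2523743}{8}$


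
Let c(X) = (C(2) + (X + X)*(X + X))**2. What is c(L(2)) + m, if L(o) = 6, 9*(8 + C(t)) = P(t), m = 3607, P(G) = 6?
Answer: 200563/9 ≈ 22285.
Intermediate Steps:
C(t) = -22/3 (C(t) = -8 + (1/9)*6 = -8 + 2/3 = -22/3)
c(X) = (-22/3 + 4*X**2)**2 (c(X) = (-22/3 + (X + X)*(X + X))**2 = (-22/3 + (2*X)*(2*X))**2 = (-22/3 + 4*X**2)**2)
c(L(2)) + m = 4*(-11 + 6*6**2)**2/9 + 3607 = 4*(-11 + 6*36)**2/9 + 3607 = 4*(-11 + 216)**2/9 + 3607 = (4/9)*205**2 + 3607 = (4/9)*42025 + 3607 = 168100/9 + 3607 = 200563/9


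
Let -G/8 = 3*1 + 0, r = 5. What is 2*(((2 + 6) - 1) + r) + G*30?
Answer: -696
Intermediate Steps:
G = -24 (G = -8*(3*1 + 0) = -8*(3 + 0) = -8*3 = -24)
2*(((2 + 6) - 1) + r) + G*30 = 2*(((2 + 6) - 1) + 5) - 24*30 = 2*((8 - 1) + 5) - 720 = 2*(7 + 5) - 720 = 2*12 - 720 = 24 - 720 = -696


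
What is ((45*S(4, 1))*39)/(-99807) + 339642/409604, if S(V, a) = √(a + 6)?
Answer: 169821/204802 - 585*√7/33269 ≈ 0.78267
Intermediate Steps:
S(V, a) = √(6 + a)
((45*S(4, 1))*39)/(-99807) + 339642/409604 = ((45*√(6 + 1))*39)/(-99807) + 339642/409604 = ((45*√7)*39)*(-1/99807) + 339642*(1/409604) = (1755*√7)*(-1/99807) + 169821/204802 = -585*√7/33269 + 169821/204802 = 169821/204802 - 585*√7/33269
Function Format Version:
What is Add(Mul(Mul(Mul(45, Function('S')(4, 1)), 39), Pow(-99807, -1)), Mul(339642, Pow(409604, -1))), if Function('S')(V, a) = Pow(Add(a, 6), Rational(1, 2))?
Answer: Add(Rational(169821, 204802), Mul(Rational(-585, 33269), Pow(7, Rational(1, 2)))) ≈ 0.78267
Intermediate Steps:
Function('S')(V, a) = Pow(Add(6, a), Rational(1, 2))
Add(Mul(Mul(Mul(45, Function('S')(4, 1)), 39), Pow(-99807, -1)), Mul(339642, Pow(409604, -1))) = Add(Mul(Mul(Mul(45, Pow(Add(6, 1), Rational(1, 2))), 39), Pow(-99807, -1)), Mul(339642, Pow(409604, -1))) = Add(Mul(Mul(Mul(45, Pow(7, Rational(1, 2))), 39), Rational(-1, 99807)), Mul(339642, Rational(1, 409604))) = Add(Mul(Mul(1755, Pow(7, Rational(1, 2))), Rational(-1, 99807)), Rational(169821, 204802)) = Add(Mul(Rational(-585, 33269), Pow(7, Rational(1, 2))), Rational(169821, 204802)) = Add(Rational(169821, 204802), Mul(Rational(-585, 33269), Pow(7, Rational(1, 2))))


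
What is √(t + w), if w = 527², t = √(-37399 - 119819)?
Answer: √(277729 + I*√157218) ≈ 527.0 + 0.376*I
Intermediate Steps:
t = I*√157218 (t = √(-157218) = I*√157218 ≈ 396.51*I)
w = 277729
√(t + w) = √(I*√157218 + 277729) = √(277729 + I*√157218)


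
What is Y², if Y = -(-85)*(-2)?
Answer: 28900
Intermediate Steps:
Y = -170 (Y = -17*10 = -170)
Y² = (-170)² = 28900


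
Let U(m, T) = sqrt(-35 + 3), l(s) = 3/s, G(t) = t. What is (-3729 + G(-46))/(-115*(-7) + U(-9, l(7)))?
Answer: -3038875/648057 + 15100*I*sqrt(2)/648057 ≈ -4.6892 + 0.032952*I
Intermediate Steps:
U(m, T) = 4*I*sqrt(2) (U(m, T) = sqrt(-32) = 4*I*sqrt(2))
(-3729 + G(-46))/(-115*(-7) + U(-9, l(7))) = (-3729 - 46)/(-115*(-7) + 4*I*sqrt(2)) = -3775/(805 + 4*I*sqrt(2))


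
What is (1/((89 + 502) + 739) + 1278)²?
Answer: 2889119467081/1768900 ≈ 1.6333e+6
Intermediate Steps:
(1/((89 + 502) + 739) + 1278)² = (1/(591 + 739) + 1278)² = (1/1330 + 1278)² = (1699741/1330)² = 2889119467081/1768900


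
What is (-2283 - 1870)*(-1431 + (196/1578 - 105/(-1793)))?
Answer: 8406270978884/1414677 ≈ 5.9422e+6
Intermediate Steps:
(-2283 - 1870)*(-1431 + (196/1578 - 105/(-1793))) = -4153*(-1431 + (196*(1/1578) - 105*(-1/1793))) = -4153*(-1431 + (98/789 + 105/1793)) = -4153*(-1431 + 258559/1414677) = -4153*(-2024144228/1414677) = 8406270978884/1414677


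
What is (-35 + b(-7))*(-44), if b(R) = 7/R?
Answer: 1584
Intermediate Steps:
(-35 + b(-7))*(-44) = (-35 + 7/(-7))*(-44) = (-35 + 7*(-⅐))*(-44) = (-35 - 1)*(-44) = -36*(-44) = 1584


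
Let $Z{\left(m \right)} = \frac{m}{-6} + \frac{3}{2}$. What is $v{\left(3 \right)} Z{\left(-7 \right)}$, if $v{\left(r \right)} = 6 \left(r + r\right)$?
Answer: $96$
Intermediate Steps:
$v{\left(r \right)} = 12 r$ ($v{\left(r \right)} = 6 \cdot 2 r = 12 r$)
$Z{\left(m \right)} = \frac{3}{2} - \frac{m}{6}$ ($Z{\left(m \right)} = m \left(- \frac{1}{6}\right) + 3 \cdot \frac{1}{2} = - \frac{m}{6} + \frac{3}{2} = \frac{3}{2} - \frac{m}{6}$)
$v{\left(3 \right)} Z{\left(-7 \right)} = 12 \cdot 3 \left(\frac{3}{2} - - \frac{7}{6}\right) = 36 \left(\frac{3}{2} + \frac{7}{6}\right) = 36 \cdot \frac{8}{3} = 96$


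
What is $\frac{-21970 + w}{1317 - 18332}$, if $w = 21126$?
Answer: $\frac{844}{17015} \approx 0.049603$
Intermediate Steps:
$\frac{-21970 + w}{1317 - 18332} = \frac{-21970 + 21126}{1317 - 18332} = - \frac{844}{-17015} = \left(-844\right) \left(- \frac{1}{17015}\right) = \frac{844}{17015}$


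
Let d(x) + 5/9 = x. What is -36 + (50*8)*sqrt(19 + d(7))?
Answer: -36 + 400*sqrt(229)/3 ≈ 1981.7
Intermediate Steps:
d(x) = -5/9 + x
-36 + (50*8)*sqrt(19 + d(7)) = -36 + (50*8)*sqrt(19 + (-5/9 + 7)) = -36 + 400*sqrt(19 + 58/9) = -36 + 400*sqrt(229/9) = -36 + 400*(sqrt(229)/3) = -36 + 400*sqrt(229)/3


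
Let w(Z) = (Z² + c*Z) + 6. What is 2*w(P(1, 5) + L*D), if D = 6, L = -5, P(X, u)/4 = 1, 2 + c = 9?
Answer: 1000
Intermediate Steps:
c = 7 (c = -2 + 9 = 7)
P(X, u) = 4 (P(X, u) = 4*1 = 4)
w(Z) = 6 + Z² + 7*Z (w(Z) = (Z² + 7*Z) + 6 = 6 + Z² + 7*Z)
2*w(P(1, 5) + L*D) = 2*(6 + (4 - 5*6)² + 7*(4 - 5*6)) = 2*(6 + (4 - 30)² + 7*(4 - 30)) = 2*(6 + (-26)² + 7*(-26)) = 2*(6 + 676 - 182) = 2*500 = 1000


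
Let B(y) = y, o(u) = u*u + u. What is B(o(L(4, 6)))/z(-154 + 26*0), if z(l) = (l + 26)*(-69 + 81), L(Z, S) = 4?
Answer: -5/384 ≈ -0.013021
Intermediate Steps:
o(u) = u + u² (o(u) = u² + u = u + u²)
z(l) = 312 + 12*l (z(l) = (26 + l)*12 = 312 + 12*l)
B(o(L(4, 6)))/z(-154 + 26*0) = (4*(1 + 4))/(312 + 12*(-154 + 26*0)) = (4*5)/(312 + 12*(-154 + 0)) = 20/(312 + 12*(-154)) = 20/(312 - 1848) = 20/(-1536) = 20*(-1/1536) = -5/384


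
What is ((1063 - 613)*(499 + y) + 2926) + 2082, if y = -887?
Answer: -169592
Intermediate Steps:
((1063 - 613)*(499 + y) + 2926) + 2082 = ((1063 - 613)*(499 - 887) + 2926) + 2082 = (450*(-388) + 2926) + 2082 = (-174600 + 2926) + 2082 = -171674 + 2082 = -169592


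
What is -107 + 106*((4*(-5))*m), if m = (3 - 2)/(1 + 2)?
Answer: -2441/3 ≈ -813.67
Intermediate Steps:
m = ⅓ (m = 1/3 = 1*(⅓) = ⅓ ≈ 0.33333)
-107 + 106*((4*(-5))*m) = -107 + 106*((4*(-5))*(⅓)) = -107 + 106*(-20*⅓) = -107 + 106*(-20/3) = -107 - 2120/3 = -2441/3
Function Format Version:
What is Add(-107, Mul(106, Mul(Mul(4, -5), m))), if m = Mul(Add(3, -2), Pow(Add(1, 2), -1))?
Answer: Rational(-2441, 3) ≈ -813.67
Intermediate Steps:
m = Rational(1, 3) (m = Mul(1, Pow(3, -1)) = Mul(1, Rational(1, 3)) = Rational(1, 3) ≈ 0.33333)
Add(-107, Mul(106, Mul(Mul(4, -5), m))) = Add(-107, Mul(106, Mul(Mul(4, -5), Rational(1, 3)))) = Add(-107, Mul(106, Mul(-20, Rational(1, 3)))) = Add(-107, Mul(106, Rational(-20, 3))) = Add(-107, Rational(-2120, 3)) = Rational(-2441, 3)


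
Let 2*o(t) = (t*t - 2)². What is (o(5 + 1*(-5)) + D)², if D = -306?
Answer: 92416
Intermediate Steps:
o(t) = (-2 + t²)²/2 (o(t) = (t*t - 2)²/2 = (t² - 2)²/2 = (-2 + t²)²/2)
(o(5 + 1*(-5)) + D)² = ((-2 + (5 + 1*(-5))²)²/2 - 306)² = ((-2 + (5 - 5)²)²/2 - 306)² = ((-2 + 0²)²/2 - 306)² = ((-2 + 0)²/2 - 306)² = ((½)*(-2)² - 306)² = ((½)*4 - 306)² = (2 - 306)² = (-304)² = 92416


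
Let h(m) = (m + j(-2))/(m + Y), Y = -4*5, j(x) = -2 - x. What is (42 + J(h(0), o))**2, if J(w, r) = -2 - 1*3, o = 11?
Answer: 1369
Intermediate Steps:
Y = -20
h(m) = m/(-20 + m) (h(m) = (m + (-2 - 1*(-2)))/(m - 20) = (m + (-2 + 2))/(-20 + m) = (m + 0)/(-20 + m) = m/(-20 + m))
J(w, r) = -5 (J(w, r) = -2 - 3 = -5)
(42 + J(h(0), o))**2 = (42 - 5)**2 = 37**2 = 1369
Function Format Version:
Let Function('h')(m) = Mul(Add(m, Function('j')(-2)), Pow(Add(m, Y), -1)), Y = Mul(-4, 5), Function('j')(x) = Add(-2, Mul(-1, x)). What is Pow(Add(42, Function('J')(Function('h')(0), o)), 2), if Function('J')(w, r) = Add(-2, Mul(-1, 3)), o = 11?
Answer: 1369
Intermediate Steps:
Y = -20
Function('h')(m) = Mul(m, Pow(Add(-20, m), -1)) (Function('h')(m) = Mul(Add(m, Add(-2, Mul(-1, -2))), Pow(Add(m, -20), -1)) = Mul(Add(m, Add(-2, 2)), Pow(Add(-20, m), -1)) = Mul(Add(m, 0), Pow(Add(-20, m), -1)) = Mul(m, Pow(Add(-20, m), -1)))
Function('J')(w, r) = -5 (Function('J')(w, r) = Add(-2, -3) = -5)
Pow(Add(42, Function('J')(Function('h')(0), o)), 2) = Pow(Add(42, -5), 2) = Pow(37, 2) = 1369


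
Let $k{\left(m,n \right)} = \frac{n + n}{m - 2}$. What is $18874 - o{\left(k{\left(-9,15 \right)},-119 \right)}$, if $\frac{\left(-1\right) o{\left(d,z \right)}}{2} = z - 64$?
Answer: $18508$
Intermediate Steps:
$k{\left(m,n \right)} = \frac{2 n}{-2 + m}$
$o{\left(d,z \right)} = 128 - 2 z$ ($o{\left(d,z \right)} = - 2 \left(z - 64\right) = - 2 \left(-64 + z\right) = 128 - 2 z$)
$18874 - o{\left(k{\left(-9,15 \right)},-119 \right)} = 18874 - \left(128 - -238\right) = 18874 - \left(128 + 238\right) = 18874 - 366 = 18508$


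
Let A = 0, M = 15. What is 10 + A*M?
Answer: 10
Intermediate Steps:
10 + A*M = 10 + 0*15 = 10 + 0 = 10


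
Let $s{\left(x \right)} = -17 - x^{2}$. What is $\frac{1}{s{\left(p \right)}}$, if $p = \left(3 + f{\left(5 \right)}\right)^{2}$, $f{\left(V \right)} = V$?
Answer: $- \frac{1}{4113} \approx -0.00024313$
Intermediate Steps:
$p = 64$ ($p = \left(3 + 5\right)^{2} = 8^{2} = 64$)
$\frac{1}{s{\left(p \right)}} = \frac{1}{-17 - 64^{2}} = \frac{1}{-17 - 4096} = \frac{1}{-4113} = - \frac{1}{4113}$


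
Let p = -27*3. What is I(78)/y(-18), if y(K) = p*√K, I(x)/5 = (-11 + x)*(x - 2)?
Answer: 12730*I*√2/243 ≈ 74.086*I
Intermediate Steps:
p = -81
I(x) = 5*(-11 + x)*(-2 + x) (I(x) = 5*((-11 + x)*(x - 2)) = 5*((-11 + x)*(-2 + x)) = 5*(-11 + x)*(-2 + x))
y(K) = -81*√K
I(78)/y(-18) = (110 - 65*78 + 5*78²)/((-243*I*√2)) = (110 - 5070 + 5*6084)/((-243*I*√2)) = (110 - 5070 + 30420)/((-243*I*√2)) = 25460*(I*√2/486) = 12730*I*√2/243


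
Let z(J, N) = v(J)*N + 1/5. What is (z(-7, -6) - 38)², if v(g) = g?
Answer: 441/25 ≈ 17.640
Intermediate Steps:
z(J, N) = ⅕ + J*N (z(J, N) = J*N + 1/5 = J*N + ⅕ = ⅕ + J*N)
(z(-7, -6) - 38)² = ((⅕ - 7*(-6)) - 38)² = ((⅕ + 42) - 38)² = (211/5 - 38)² = (21/5)² = 441/25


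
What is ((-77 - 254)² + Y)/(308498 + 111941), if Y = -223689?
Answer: -114128/420439 ≈ -0.27145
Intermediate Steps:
((-77 - 254)² + Y)/(308498 + 111941) = ((-77 - 254)² - 223689)/(308498 + 111941) = ((-331)² - 223689)/420439 = (109561 - 223689)*(1/420439) = -114128*1/420439 = -114128/420439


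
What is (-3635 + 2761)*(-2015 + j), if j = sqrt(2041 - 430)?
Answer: 1761110 - 2622*sqrt(179) ≈ 1.7260e+6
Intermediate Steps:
j = 3*sqrt(179) (j = sqrt(1611) = 3*sqrt(179) ≈ 40.137)
(-3635 + 2761)*(-2015 + j) = (-3635 + 2761)*(-2015 + 3*sqrt(179)) = -874*(-2015 + 3*sqrt(179)) = 1761110 - 2622*sqrt(179)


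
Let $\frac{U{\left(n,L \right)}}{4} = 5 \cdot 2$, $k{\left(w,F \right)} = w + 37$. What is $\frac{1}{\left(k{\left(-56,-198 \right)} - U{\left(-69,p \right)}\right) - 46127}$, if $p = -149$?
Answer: $- \frac{1}{46186} \approx -2.1652 \cdot 10^{-5}$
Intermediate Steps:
$k{\left(w,F \right)} = 37 + w$
$U{\left(n,L \right)} = 40$ ($U{\left(n,L \right)} = 4 \cdot 5 \cdot 2 = 4 \cdot 10 = 40$)
$\frac{1}{\left(k{\left(-56,-198 \right)} - U{\left(-69,p \right)}\right) - 46127} = \frac{1}{\left(\left(37 - 56\right) - 40\right) - 46127} = \frac{1}{\left(-19 - 40\right) - 46127} = \frac{1}{-59 - 46127} = \frac{1}{-46186} = - \frac{1}{46186}$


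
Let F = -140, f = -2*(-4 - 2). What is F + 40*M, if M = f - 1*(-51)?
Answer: 2380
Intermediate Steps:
f = 12 (f = -2*(-6) = 12)
M = 63 (M = 12 - 1*(-51) = 12 + 51 = 63)
F + 40*M = -140 + 40*63 = -140 + 2520 = 2380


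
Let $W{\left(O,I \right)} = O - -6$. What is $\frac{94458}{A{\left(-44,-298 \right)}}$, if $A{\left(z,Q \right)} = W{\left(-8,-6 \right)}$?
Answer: $-47229$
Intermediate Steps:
$W{\left(O,I \right)} = 6 + O$ ($W{\left(O,I \right)} = O + 6 = 6 + O$)
$A{\left(z,Q \right)} = -2$ ($A{\left(z,Q \right)} = 6 - 8 = -2$)
$\frac{94458}{A{\left(-44,-298 \right)}} = \frac{94458}{-2} = 94458 \left(- \frac{1}{2}\right) = -47229$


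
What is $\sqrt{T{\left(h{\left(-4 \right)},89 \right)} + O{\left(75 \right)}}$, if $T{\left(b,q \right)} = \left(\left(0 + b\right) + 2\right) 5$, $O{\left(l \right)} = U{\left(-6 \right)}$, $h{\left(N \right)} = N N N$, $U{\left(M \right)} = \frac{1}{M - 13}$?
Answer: $\frac{i \sqrt{111929}}{19} \approx 17.608 i$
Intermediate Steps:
$U{\left(M \right)} = \frac{1}{-13 + M}$
$h{\left(N \right)} = N^{3}$ ($h{\left(N \right)} = N^{2} N = N^{3}$)
$O{\left(l \right)} = - \frac{1}{19}$ ($O{\left(l \right)} = \frac{1}{-13 - 6} = \frac{1}{-19} = - \frac{1}{19}$)
$T{\left(b,q \right)} = 10 + 5 b$ ($T{\left(b,q \right)} = \left(b + 2\right) 5 = \left(2 + b\right) 5 = 10 + 5 b$)
$\sqrt{T{\left(h{\left(-4 \right)},89 \right)} + O{\left(75 \right)}} = \sqrt{\left(10 + 5 \left(-4\right)^{3}\right) - \frac{1}{19}} = \sqrt{\left(10 + 5 \left(-64\right)\right) - \frac{1}{19}} = \sqrt{\left(10 - 320\right) - \frac{1}{19}} = \sqrt{-310 - \frac{1}{19}} = \sqrt{- \frac{5891}{19}} = \frac{i \sqrt{111929}}{19}$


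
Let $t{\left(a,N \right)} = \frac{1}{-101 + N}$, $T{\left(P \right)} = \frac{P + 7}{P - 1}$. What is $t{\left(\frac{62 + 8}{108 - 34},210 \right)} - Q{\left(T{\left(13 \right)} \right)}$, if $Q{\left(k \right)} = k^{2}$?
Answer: $- \frac{2716}{981} \approx -2.7686$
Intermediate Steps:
$T{\left(P \right)} = \frac{7 + P}{-1 + P}$
$t{\left(\frac{62 + 8}{108 - 34},210 \right)} - Q{\left(T{\left(13 \right)} \right)} = \frac{1}{-101 + 210} - \left(\frac{7 + 13}{-1 + 13}\right)^{2} = \frac{1}{109} - \left(\frac{1}{12} \cdot 20\right)^{2} = \frac{1}{109} - \left(\frac{5}{3}\right)^{2} = \frac{1}{109} - \frac{25}{9} = - \frac{2716}{981}$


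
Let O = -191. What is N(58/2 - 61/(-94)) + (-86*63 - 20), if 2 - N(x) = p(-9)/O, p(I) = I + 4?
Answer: -1038281/191 ≈ -5436.0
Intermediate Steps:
p(I) = 4 + I
N(x) = 377/191 (N(x) = 2 - (4 - 9)/(-191) = 2 - (-5)*(-1)/191 = 2 - 1*5/191 = 2 - 5/191 = 377/191)
N(58/2 - 61/(-94)) + (-86*63 - 20) = 377/191 + (-86*63 - 20) = 377/191 + (-5418 - 20) = 377/191 - 5438 = -1038281/191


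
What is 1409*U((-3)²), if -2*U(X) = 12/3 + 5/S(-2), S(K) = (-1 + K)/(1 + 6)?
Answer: 32407/6 ≈ 5401.2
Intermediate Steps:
S(K) = -⅐ + K/7 (S(K) = (-1 + K)/7 = (-1 + K)*(⅐) = -⅐ + K/7)
U(X) = 23/6 (U(X) = -(12/3 + 5/(-⅐ + (⅐)*(-2)))/2 = -(12*(⅓) + 5/(-⅐ - 2/7))/2 = -(4 + 5/(-3/7))/2 = -(4 + 5*(-7/3))/2 = -(4 - 35/3)/2 = -½*(-23/3) = 23/6)
1409*U((-3)²) = 1409*(23/6) = 32407/6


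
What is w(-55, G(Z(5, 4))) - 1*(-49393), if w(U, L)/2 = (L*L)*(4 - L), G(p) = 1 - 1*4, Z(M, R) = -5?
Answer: 49519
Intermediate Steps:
G(p) = -3 (G(p) = 1 - 4 = -3)
w(U, L) = 2*L²*(4 - L) (w(U, L) = 2*((L*L)*(4 - L)) = 2*(L²*(4 - L)) = 2*L²*(4 - L))
w(-55, G(Z(5, 4))) - 1*(-49393) = 2*(-3)²*(4 - 1*(-3)) - 1*(-49393) = 2*9*(4 + 3) + 49393 = 2*9*7 + 49393 = 126 + 49393 = 49519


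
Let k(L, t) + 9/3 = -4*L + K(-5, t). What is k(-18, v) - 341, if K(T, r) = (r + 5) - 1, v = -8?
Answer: -276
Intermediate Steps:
K(T, r) = 4 + r (K(T, r) = (5 + r) - 1 = 4 + r)
k(L, t) = 1 + t - 4*L (k(L, t) = -3 + (-4*L + (4 + t)) = -3 + (4 + t - 4*L) = 1 + t - 4*L)
k(-18, v) - 341 = (1 - 8 - 4*(-18)) - 341 = (1 - 8 + 72) - 341 = 65 - 341 = -276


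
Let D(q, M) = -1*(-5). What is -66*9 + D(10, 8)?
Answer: -589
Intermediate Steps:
D(q, M) = 5
-66*9 + D(10, 8) = -66*9 + 5 = -594 + 5 = -589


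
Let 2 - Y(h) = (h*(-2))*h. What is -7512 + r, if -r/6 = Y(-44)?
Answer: -30756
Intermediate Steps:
Y(h) = 2 + 2*h² (Y(h) = 2 - h*(-2)*h = 2 - (-2*h)*h = 2 - (-2)*h² = 2 + 2*h²)
r = -23244 (r = -6*(2 + 2*(-44)²) = -6*(2 + 2*1936) = -6*(2 + 3872) = -6*3874 = -23244)
-7512 + r = -7512 - 23244 = -30756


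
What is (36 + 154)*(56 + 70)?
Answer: 23940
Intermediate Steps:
(36 + 154)*(56 + 70) = 190*126 = 23940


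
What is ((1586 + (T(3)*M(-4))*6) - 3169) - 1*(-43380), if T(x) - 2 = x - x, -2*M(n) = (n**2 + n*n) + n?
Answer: 41629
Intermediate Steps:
M(n) = -n**2 - n/2 (M(n) = -((n**2 + n*n) + n)/2 = -((n**2 + n**2) + n)/2 = -(2*n**2 + n)/2 = -(n + 2*n**2)/2 = -n**2 - n/2)
T(x) = 2 (T(x) = 2 + (x - x) = 2 + 0 = 2)
((1586 + (T(3)*M(-4))*6) - 3169) - 1*(-43380) = ((1586 + (2*(-1*(-4)*(1/2 - 4)))*6) - 3169) - 1*(-43380) = ((1586 + (2*(-1*(-4)*(-7/2)))*6) - 3169) + 43380 = ((1586 + (2*(-14))*6) - 3169) + 43380 = ((1586 - 28*6) - 3169) + 43380 = ((1586 - 168) - 3169) + 43380 = (1418 - 3169) + 43380 = -1751 + 43380 = 41629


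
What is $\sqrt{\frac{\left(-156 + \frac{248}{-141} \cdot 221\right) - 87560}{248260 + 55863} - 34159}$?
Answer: $\frac{i \sqrt{62812429062068058243}}{42881343} \approx 184.82 i$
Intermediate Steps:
$\sqrt{\frac{\left(-156 + \frac{248}{-141} \cdot 221\right) - 87560}{248260 + 55863} - 34159} = \sqrt{\frac{\left(-156 + 248 \left(- \frac{1}{141}\right) 221\right) - 87560}{304123} - 34159} = \sqrt{\left(\left(-156 - \frac{54808}{141}\right) - 87560\right) \frac{1}{304123} - 34159} = \sqrt{\left(- \frac{76804}{141} - 87560\right) \frac{1}{304123} - 34159} = \sqrt{\left(- \frac{12422764}{141}\right) \frac{1}{304123} - 34159} = \sqrt{- \frac{12422764}{42881343} - 34159} = \sqrt{- \frac{1464796218301}{42881343}} = \frac{i \sqrt{62812429062068058243}}{42881343}$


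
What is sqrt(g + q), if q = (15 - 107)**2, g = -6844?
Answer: 18*sqrt(5) ≈ 40.249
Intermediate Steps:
q = 8464 (q = (-92)**2 = 8464)
sqrt(g + q) = sqrt(-6844 + 8464) = sqrt(1620) = 18*sqrt(5)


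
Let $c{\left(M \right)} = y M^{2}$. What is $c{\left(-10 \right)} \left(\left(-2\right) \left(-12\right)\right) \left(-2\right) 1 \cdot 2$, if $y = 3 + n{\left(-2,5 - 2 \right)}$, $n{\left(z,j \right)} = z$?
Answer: $-9600$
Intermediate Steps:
$y = 1$ ($y = 3 - 2 = 1$)
$c{\left(M \right)} = M^{2}$ ($c{\left(M \right)} = 1 M^{2} = M^{2}$)
$c{\left(-10 \right)} \left(\left(-2\right) \left(-12\right)\right) \left(-2\right) 1 \cdot 2 = \left(-10\right)^{2} \left(\left(-2\right) \left(-12\right)\right) \left(-2\right) 1 \cdot 2 = 100 \cdot 24 \left(\left(-2\right) 2\right) = 2400 \left(-4\right) = -9600$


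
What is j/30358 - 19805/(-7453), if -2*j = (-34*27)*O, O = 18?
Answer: 331408438/113129087 ≈ 2.9295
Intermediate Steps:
j = 8262 (j = -(-34*27)*18/2 = -(-459)*18 = -1/2*(-16524) = 8262)
j/30358 - 19805/(-7453) = 8262/30358 - 19805/(-7453) = 8262*(1/30358) - 19805*(-1/7453) = 4131/15179 + 19805/7453 = 331408438/113129087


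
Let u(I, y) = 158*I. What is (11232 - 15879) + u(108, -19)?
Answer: 12417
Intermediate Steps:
(11232 - 15879) + u(108, -19) = (11232 - 15879) + 158*108 = -4647 + 17064 = 12417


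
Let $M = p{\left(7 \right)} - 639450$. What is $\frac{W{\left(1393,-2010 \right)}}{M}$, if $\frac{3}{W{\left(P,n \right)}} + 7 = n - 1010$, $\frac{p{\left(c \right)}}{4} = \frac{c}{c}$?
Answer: $\frac{1}{645201014} \approx 1.5499 \cdot 10^{-9}$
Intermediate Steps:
$p{\left(c \right)} = 4$ ($p{\left(c \right)} = 4 \frac{c}{c} = 4 \cdot 1 = 4$)
$W{\left(P,n \right)} = \frac{3}{-1017 + n}$ ($W{\left(P,n \right)} = \frac{3}{-7 + \left(n - 1010\right)} = \frac{3}{-7 + \left(-1010 + n\right)} = \frac{3}{-1017 + n}$)
$M = -639446$ ($M = 4 - 639450 = -639446$)
$\frac{W{\left(1393,-2010 \right)}}{M} = \frac{3 \frac{1}{-1017 - 2010}}{-639446} = \frac{3}{-3027} \left(- \frac{1}{639446}\right) = 3 \left(- \frac{1}{3027}\right) \left(- \frac{1}{639446}\right) = \left(- \frac{1}{1009}\right) \left(- \frac{1}{639446}\right) = \frac{1}{645201014}$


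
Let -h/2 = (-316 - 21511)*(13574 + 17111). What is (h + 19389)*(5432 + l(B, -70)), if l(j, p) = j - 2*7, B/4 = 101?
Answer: 7798815730538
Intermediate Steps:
B = 404 (B = 4*101 = 404)
l(j, p) = -14 + j (l(j, p) = j - 14 = -14 + j)
h = 1339522990 (h = -2*(-316 - 21511)*(13574 + 17111) = -(-43654)*30685 = -2*(-669761495) = 1339522990)
(h + 19389)*(5432 + l(B, -70)) = (1339522990 + 19389)*(5432 + (-14 + 404)) = 1339542379*(5432 + 390) = 1339542379*5822 = 7798815730538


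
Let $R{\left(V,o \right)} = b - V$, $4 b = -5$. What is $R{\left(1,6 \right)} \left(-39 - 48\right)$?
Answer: $\frac{783}{4} \approx 195.75$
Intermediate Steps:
$b = - \frac{5}{4}$ ($b = \frac{1}{4} \left(-5\right) = - \frac{5}{4} \approx -1.25$)
$R{\left(V,o \right)} = - \frac{5}{4} - V$
$R{\left(1,6 \right)} \left(-39 - 48\right) = \left(- \frac{5}{4} - 1\right) \left(-39 - 48\right) = \left(- \frac{5}{4} - 1\right) \left(-87\right) = \left(- \frac{9}{4}\right) \left(-87\right) = \frac{783}{4}$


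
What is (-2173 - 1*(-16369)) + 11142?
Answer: 25338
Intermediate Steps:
(-2173 - 1*(-16369)) + 11142 = (-2173 + 16369) + 11142 = 14196 + 11142 = 25338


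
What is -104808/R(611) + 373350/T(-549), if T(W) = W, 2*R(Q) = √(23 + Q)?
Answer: -124450/183 - 104808*√634/317 ≈ -9005.0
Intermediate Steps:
R(Q) = √(23 + Q)/2
-104808/R(611) + 373350/T(-549) = -104808*2/√(23 + 611) + 373350/(-549) = -104808*√634/317 + 373350*(-1/549) = -104808*√634/317 - 124450/183 = -124450/183 - 104808*√634/317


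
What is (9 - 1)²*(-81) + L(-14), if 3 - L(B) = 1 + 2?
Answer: -5184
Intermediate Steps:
L(B) = 0 (L(B) = 3 - (1 + 2) = 3 - 1*3 = 3 - 3 = 0)
(9 - 1)²*(-81) + L(-14) = (9 - 1)²*(-81) + 0 = 8²*(-81) + 0 = 64*(-81) + 0 = -5184 + 0 = -5184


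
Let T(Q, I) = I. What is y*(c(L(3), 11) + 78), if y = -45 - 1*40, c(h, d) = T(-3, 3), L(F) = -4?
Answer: -6885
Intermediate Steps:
c(h, d) = 3
y = -85 (y = -45 - 40 = -85)
y*(c(L(3), 11) + 78) = -85*(3 + 78) = -85*81 = -6885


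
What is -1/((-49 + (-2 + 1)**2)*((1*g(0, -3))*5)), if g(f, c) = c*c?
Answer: 1/2160 ≈ 0.00046296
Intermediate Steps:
g(f, c) = c**2
-1/((-49 + (-2 + 1)**2)*((1*g(0, -3))*5)) = -1/((-49 + (-2 + 1)**2)*((1*(-3)**2)*5)) = -1/((-49 + (-1)**2)*((1*9)*5)) = -1/((-49 + 1)*(9*5)) = -1/((-48*45)) = -1/(-2160) = -1*(-1/2160) = 1/2160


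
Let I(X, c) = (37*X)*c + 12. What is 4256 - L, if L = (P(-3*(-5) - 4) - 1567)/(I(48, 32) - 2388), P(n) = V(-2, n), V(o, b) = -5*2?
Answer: 231766313/54456 ≈ 4256.0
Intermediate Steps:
V(o, b) = -10
P(n) = -10
I(X, c) = 12 + 37*X*c (I(X, c) = 37*X*c + 12 = 12 + 37*X*c)
L = -1577/54456 (L = (-10 - 1567)/((12 + 37*48*32) - 2388) = -1577/((12 + 56832) - 2388) = -1577/(56844 - 2388) = -1577/54456 ≈ -0.028959)
4256 - L = 4256 - 1*(-1577/54456) = 4256 + 1577/54456 = 231766313/54456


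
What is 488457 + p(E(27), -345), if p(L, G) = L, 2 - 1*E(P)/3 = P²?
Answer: 486276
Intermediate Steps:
E(P) = 6 - 3*P²
488457 + p(E(27), -345) = 488457 + (6 - 3*27²) = 488457 + (6 - 3*729) = 488457 + (6 - 2187) = 488457 - 2181 = 486276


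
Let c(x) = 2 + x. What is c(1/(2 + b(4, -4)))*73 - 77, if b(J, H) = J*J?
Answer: 1315/18 ≈ 73.056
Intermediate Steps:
b(J, H) = J**2
c(1/(2 + b(4, -4)))*73 - 77 = (2 + 1/(2 + 4**2))*73 - 77 = (2 + 1/(2 + 16))*73 - 77 = (2 + 1/18)*73 - 77 = (37/18)*73 - 77 = 2701/18 - 77 = 1315/18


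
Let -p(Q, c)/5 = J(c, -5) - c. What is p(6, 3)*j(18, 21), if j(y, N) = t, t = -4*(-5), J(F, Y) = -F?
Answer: 600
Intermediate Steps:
t = 20
j(y, N) = 20
p(Q, c) = 10*c (p(Q, c) = -5*(-c - c) = -(-10)*c = 10*c)
p(6, 3)*j(18, 21) = (10*3)*20 = 30*20 = 600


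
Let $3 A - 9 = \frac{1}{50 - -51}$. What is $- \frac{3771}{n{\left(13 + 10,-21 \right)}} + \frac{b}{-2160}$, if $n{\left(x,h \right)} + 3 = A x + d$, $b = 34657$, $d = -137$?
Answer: $\frac{34465303}{928368} \approx 37.125$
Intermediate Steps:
$A = \frac{910}{303}$ ($A = 3 + \frac{1}{3 \left(50 - -51\right)} = 3 + \frac{1}{3 \left(50 + 51\right)} = 3 + \frac{1}{3 \cdot 101} = 3 + \frac{1}{3} \cdot \frac{1}{101} = 3 + \frac{1}{303} = \frac{910}{303} \approx 3.0033$)
$n{\left(x,h \right)} = -140 + \frac{910 x}{303}$ ($n{\left(x,h \right)} = -3 + \left(\frac{910 x}{303} - 137\right) = -3 + \left(-137 + \frac{910 x}{303}\right) = -140 + \frac{910 x}{303}$)
$- \frac{3771}{n{\left(13 + 10,-21 \right)}} + \frac{b}{-2160} = - \frac{3771}{-140 + \frac{910 \left(13 + 10\right)}{303}} + \frac{34657}{-2160} = - \frac{3771}{-140 + \frac{910}{303} \cdot 23} + 34657 \left(- \frac{1}{2160}\right) = - \frac{3771}{-140 + \frac{20930}{303}} - \frac{34657}{2160} = - \frac{3771}{- \frac{21490}{303}} - \frac{34657}{2160} = \left(-3771\right) \left(- \frac{303}{21490}\right) - \frac{34657}{2160} = \frac{1142613}{21490} - \frac{34657}{2160} = \frac{34465303}{928368}$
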